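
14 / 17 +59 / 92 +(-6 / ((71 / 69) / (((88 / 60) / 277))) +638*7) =687073205221 / 153795940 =4467.43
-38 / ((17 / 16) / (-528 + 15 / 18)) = 961552 / 51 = 18853.96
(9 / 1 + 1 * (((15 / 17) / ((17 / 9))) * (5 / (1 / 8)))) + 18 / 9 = 8579 / 289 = 29.69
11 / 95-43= -4074 / 95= -42.88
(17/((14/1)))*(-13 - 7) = -170/7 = -24.29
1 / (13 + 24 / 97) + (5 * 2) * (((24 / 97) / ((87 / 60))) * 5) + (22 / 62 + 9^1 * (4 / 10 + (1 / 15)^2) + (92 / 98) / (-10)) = 343397936094 / 27453684475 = 12.51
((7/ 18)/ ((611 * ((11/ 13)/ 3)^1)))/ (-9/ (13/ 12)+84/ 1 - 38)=13/ 217140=0.00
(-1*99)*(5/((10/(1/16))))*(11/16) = -2.13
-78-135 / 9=-93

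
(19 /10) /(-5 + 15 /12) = -38 /75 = -0.51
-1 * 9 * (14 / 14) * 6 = -54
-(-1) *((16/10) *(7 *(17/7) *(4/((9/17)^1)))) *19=175712/45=3904.71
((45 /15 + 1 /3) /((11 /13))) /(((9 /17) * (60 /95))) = 20995 /1782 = 11.78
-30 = -30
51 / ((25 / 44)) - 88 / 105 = 46684 / 525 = 88.92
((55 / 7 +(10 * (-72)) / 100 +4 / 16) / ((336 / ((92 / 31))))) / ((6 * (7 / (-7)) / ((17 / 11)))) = -0.00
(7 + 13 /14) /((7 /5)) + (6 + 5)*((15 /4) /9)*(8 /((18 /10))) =68885 /2646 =26.03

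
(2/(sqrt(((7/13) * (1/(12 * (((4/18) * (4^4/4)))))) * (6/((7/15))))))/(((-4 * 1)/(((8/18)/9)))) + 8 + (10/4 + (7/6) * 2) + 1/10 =194/15- 32 * sqrt(195)/3645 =12.81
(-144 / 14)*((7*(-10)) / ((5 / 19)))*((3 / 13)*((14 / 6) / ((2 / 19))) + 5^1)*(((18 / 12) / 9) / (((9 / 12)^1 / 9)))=719568 / 13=55351.38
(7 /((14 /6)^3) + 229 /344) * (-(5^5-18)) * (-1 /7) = 63721463 /117992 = 540.05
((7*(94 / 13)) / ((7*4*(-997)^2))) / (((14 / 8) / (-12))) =-1128 / 90454819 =-0.00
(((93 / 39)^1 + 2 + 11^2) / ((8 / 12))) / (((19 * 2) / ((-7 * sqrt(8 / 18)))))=-5705 / 247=-23.10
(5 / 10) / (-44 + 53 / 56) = -0.01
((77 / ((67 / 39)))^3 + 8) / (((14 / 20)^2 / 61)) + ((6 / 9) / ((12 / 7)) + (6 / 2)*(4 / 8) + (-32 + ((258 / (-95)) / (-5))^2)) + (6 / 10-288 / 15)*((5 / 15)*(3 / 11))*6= 3690245691488450162407 / 329187171245625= 11210174.68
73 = 73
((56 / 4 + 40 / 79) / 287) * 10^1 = 11460 / 22673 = 0.51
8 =8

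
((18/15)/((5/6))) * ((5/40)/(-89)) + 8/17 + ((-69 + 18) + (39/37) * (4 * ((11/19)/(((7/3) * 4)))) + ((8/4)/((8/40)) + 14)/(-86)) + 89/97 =-77065396267173/1552753394150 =-49.63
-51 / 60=-17 / 20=-0.85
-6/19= -0.32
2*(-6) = -12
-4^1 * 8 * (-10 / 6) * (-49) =-7840 / 3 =-2613.33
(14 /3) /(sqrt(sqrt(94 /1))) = 7 *94^(3 /4) /141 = 1.50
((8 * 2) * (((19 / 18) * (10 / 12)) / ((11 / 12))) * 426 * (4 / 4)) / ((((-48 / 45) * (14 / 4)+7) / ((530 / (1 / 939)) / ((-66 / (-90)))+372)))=8060698046400 / 5929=1359537535.23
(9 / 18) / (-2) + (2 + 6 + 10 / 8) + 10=19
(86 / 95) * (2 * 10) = 344 / 19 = 18.11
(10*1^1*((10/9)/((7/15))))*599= 299500/21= 14261.90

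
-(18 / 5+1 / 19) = -347 / 95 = -3.65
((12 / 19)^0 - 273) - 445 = -717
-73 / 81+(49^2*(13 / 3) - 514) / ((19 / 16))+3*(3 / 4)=51279791 / 6156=8330.05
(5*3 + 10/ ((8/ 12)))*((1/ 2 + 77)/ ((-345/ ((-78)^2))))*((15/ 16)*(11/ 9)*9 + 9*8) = -310489335/ 92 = -3374884.08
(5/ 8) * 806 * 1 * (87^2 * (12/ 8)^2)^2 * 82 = 383372482006215/ 32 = 11980390062694.22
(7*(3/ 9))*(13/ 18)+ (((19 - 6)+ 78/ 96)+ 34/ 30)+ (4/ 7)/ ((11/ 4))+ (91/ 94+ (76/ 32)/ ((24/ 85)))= 819799693/ 31268160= 26.22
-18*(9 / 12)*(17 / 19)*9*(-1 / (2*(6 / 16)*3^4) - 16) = 33082 / 19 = 1741.16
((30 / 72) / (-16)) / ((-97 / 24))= 5 / 776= 0.01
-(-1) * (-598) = -598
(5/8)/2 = 5/16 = 0.31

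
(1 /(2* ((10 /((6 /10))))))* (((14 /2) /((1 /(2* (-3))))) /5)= -0.25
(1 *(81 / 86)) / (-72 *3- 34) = -81 / 21500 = -0.00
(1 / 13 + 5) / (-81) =-22 / 351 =-0.06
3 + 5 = 8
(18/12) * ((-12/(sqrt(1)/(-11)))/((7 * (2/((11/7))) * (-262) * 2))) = -1089/25676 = -0.04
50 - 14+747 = 783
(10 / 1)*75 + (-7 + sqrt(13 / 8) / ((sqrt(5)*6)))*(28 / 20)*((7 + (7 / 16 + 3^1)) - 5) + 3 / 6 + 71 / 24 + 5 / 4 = 203*sqrt(130) / 3200 + 168341 / 240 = 702.14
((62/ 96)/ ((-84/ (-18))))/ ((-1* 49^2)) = -31/ 537824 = -0.00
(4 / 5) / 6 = 2 / 15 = 0.13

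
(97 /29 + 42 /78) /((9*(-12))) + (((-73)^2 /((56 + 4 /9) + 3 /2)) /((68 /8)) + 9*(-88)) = -46998972626 /60161283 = -781.22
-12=-12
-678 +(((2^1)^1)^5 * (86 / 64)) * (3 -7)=-850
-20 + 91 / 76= -1429 / 76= -18.80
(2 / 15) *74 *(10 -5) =148 / 3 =49.33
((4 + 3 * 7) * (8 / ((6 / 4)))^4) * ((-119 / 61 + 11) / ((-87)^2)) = 301465600 / 12466143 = 24.18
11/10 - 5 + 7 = 31/10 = 3.10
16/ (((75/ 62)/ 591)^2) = 2386908736/ 625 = 3819053.98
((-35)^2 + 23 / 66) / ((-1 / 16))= -646984 / 33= -19605.58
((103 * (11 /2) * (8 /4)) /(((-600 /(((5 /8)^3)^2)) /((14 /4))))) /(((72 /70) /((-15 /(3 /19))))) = 16481609375 /452984832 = 36.38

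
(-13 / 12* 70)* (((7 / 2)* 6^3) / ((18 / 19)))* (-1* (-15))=-907725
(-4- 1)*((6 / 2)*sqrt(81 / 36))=-45 / 2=-22.50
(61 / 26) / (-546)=-61 / 14196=-0.00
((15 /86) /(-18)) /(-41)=5 /21156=0.00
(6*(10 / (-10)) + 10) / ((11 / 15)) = 60 / 11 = 5.45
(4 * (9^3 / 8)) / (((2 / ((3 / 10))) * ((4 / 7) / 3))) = 45927 / 160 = 287.04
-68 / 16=-4.25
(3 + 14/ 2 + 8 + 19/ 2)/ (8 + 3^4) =55/ 178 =0.31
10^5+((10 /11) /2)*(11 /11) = 100000.45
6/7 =0.86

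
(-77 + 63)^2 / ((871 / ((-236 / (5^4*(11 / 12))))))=-555072 / 5988125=-0.09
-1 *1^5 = -1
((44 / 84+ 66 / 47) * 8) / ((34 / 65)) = 494780 / 16779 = 29.49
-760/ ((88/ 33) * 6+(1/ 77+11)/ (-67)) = -490105/ 10212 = -47.99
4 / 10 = 2 / 5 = 0.40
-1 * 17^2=-289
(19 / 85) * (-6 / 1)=-114 / 85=-1.34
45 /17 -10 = -7.35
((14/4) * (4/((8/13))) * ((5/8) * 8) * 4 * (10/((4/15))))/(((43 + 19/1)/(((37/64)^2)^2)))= 63955744125/2080374784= 30.74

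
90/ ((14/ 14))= 90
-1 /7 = -0.14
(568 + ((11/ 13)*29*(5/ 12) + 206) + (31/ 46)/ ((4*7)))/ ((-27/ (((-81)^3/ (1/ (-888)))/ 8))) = -28689775049457/ 16744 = -1713436159.19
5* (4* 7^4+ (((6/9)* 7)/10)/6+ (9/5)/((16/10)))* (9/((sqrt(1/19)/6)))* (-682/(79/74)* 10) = -1308839509230* sqrt(19)/79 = -72216444987.94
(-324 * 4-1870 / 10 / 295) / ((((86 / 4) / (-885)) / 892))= 2047177464 / 43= 47608778.23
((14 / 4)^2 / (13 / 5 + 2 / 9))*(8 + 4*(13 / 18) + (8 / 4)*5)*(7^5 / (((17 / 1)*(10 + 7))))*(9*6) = 10450760670 / 36703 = 284738.60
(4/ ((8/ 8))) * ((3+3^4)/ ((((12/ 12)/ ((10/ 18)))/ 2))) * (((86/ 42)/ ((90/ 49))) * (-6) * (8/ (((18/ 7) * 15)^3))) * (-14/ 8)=40471256/ 66430125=0.61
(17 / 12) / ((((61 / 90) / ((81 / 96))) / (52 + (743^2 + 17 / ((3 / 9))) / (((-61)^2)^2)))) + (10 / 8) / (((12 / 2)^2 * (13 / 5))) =145127124104635 / 1581084275472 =91.79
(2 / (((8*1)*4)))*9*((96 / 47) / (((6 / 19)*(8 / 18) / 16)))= 6156 / 47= 130.98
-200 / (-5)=40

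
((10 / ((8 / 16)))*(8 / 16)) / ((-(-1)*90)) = 1 / 9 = 0.11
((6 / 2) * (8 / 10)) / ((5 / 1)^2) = 12 / 125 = 0.10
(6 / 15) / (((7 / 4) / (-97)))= -776 / 35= -22.17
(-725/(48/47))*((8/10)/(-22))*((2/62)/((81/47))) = 320305/662904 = 0.48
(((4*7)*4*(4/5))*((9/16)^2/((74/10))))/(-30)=-189/1480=-0.13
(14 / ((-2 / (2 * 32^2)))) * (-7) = 100352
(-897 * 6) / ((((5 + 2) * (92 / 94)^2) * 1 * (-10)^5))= 258453 / 32200000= 0.01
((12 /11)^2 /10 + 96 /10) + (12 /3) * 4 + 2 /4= 6345 /242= 26.22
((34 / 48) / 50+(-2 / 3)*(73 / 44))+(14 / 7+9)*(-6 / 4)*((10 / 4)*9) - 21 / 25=-4926001 / 13200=-373.18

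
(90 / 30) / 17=3 / 17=0.18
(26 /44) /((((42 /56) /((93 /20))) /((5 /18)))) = 403 /396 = 1.02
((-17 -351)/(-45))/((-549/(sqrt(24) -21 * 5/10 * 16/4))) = 5152/8235 -736 * sqrt(6)/24705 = 0.55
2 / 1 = 2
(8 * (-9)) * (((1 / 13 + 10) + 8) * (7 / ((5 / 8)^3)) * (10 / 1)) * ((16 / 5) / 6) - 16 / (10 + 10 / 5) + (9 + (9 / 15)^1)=-194044036 / 975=-199019.52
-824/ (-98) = 412/ 49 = 8.41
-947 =-947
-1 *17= -17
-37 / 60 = -0.62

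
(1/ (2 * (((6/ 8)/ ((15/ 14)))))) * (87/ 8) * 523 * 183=41633415/ 56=743453.84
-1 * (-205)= 205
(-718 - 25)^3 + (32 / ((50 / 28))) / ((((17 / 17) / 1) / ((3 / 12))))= -410172402.52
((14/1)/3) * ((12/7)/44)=2/11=0.18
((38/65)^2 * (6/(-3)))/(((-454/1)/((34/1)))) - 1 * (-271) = 259958421/959075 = 271.05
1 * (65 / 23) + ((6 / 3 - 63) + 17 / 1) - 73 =-2626 / 23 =-114.17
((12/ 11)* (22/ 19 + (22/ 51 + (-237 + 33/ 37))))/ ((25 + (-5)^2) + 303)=-33632816/ 46405733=-0.72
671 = 671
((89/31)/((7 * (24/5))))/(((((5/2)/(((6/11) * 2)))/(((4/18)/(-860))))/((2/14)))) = -89/64663830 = -0.00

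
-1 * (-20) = 20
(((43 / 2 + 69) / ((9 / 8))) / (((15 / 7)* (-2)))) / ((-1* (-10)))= -1267 / 675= -1.88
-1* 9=-9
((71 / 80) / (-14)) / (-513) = 71 / 574560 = 0.00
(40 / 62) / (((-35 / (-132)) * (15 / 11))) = 1936 / 1085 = 1.78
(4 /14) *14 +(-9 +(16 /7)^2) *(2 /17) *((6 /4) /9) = 9811 /2499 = 3.93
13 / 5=2.60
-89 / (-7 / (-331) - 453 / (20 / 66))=294590 / 4948049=0.06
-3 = -3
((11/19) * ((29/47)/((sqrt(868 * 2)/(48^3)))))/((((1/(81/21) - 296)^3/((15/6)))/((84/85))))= -0.00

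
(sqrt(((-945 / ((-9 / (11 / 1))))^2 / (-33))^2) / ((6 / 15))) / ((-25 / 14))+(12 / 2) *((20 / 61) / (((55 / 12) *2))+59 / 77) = -265804113 / 4697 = -56590.19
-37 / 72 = -0.51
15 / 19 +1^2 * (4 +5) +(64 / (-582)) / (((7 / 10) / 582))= -10858 / 133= -81.64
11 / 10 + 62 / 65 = 267 / 130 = 2.05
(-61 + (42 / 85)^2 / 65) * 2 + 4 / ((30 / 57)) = -53721572 / 469625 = -114.39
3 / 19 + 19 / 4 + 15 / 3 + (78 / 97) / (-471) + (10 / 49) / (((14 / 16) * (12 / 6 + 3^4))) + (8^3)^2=262153.91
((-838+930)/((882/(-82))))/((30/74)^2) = -5163868/99225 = -52.04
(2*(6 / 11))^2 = 144 / 121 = 1.19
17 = 17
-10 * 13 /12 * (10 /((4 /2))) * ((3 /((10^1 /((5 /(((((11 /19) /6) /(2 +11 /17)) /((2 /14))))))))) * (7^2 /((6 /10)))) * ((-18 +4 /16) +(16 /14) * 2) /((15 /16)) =80213250 /187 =428947.86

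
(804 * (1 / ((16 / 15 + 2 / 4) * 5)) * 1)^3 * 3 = 336777564672 / 103823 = 3243766.46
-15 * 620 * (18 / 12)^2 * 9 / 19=-188325 / 19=-9911.84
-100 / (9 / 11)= -1100 / 9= -122.22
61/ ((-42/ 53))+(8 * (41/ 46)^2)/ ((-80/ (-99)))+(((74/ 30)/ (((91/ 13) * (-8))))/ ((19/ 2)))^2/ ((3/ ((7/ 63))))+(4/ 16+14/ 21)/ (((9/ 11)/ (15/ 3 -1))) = -58783956234869/ 909547153200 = -64.63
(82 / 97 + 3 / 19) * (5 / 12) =9245 / 22116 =0.42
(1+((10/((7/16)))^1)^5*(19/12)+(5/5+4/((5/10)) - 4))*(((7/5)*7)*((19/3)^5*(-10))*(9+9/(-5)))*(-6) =19732484671531617184/46305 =426141554292875.87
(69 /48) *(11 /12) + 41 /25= 14197 /4800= 2.96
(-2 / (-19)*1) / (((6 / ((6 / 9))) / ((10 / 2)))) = 0.06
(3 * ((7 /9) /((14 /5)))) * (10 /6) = 25 /18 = 1.39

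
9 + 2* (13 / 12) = 67 / 6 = 11.17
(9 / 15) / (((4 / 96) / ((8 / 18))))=32 / 5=6.40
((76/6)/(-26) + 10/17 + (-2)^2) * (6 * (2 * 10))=108760/221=492.13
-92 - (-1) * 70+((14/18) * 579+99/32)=41417/96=431.43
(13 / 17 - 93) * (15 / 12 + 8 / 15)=-41944 / 255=-164.49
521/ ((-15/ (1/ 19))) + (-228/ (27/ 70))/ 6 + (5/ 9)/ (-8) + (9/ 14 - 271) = -53257859/ 143640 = -370.77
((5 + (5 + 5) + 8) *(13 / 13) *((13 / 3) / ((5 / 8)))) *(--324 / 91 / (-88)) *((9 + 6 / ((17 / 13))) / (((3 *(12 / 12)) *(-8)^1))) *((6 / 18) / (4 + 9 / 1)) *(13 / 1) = 207 / 170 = 1.22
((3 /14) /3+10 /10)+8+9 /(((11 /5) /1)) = 2027 /154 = 13.16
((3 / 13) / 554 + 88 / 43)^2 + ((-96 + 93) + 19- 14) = 593646386217 / 95905418596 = 6.19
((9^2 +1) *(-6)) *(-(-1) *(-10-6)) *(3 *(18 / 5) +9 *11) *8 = 34573824 / 5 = 6914764.80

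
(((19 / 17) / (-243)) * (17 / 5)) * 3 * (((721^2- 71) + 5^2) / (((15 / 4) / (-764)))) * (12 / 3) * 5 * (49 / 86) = 65728331872 / 1161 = 56613550.28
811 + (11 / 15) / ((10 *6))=729911 / 900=811.01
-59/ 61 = -0.97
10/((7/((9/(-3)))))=-30/7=-4.29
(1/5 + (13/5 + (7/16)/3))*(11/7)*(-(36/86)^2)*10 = -29997/3698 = -8.11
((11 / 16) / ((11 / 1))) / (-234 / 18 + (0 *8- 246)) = -0.00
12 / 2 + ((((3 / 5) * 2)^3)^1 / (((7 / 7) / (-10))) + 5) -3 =-232 / 25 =-9.28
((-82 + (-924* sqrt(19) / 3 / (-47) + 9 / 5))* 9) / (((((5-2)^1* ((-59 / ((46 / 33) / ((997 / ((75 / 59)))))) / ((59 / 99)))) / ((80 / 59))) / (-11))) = -7378400 / 114528381 + 2576000* sqrt(19) / 489348537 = -0.04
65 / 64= 1.02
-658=-658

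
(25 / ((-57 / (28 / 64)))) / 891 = -175 / 812592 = -0.00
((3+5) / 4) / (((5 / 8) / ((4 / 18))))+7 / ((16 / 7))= 2717 / 720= 3.77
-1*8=-8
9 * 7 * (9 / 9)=63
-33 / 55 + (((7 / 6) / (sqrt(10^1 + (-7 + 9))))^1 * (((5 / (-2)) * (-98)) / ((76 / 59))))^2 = 51184535429 / 12476160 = 4102.59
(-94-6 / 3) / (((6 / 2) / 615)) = -19680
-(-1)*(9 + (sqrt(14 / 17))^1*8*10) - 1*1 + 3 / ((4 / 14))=37 / 2 + 80*sqrt(238) / 17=91.10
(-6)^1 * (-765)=4590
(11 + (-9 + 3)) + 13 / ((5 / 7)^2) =762 / 25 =30.48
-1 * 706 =-706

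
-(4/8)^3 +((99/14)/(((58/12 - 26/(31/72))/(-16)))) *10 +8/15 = 180318619/8679720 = 20.77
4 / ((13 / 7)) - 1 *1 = 15 / 13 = 1.15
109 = 109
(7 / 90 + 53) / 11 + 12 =16657 / 990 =16.83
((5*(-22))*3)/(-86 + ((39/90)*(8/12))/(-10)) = 148500/38713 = 3.84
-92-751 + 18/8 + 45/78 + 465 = -19509/52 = -375.17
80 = 80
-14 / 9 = -1.56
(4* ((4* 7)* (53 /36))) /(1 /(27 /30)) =742 /5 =148.40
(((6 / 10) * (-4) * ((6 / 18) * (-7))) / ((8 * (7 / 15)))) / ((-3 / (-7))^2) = 49 / 6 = 8.17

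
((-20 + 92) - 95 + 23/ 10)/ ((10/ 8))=-414/ 25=-16.56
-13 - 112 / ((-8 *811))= -10529 / 811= -12.98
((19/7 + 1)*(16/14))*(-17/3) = -3536/147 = -24.05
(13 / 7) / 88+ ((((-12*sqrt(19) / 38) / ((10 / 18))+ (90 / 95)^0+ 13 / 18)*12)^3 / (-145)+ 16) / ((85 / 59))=-28577816227399 / 97369965000+ 39323039328*sqrt(19) / 556165625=14.69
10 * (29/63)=290/63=4.60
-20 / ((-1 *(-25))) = -4 / 5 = -0.80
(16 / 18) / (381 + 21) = 4 / 1809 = 0.00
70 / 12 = 35 / 6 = 5.83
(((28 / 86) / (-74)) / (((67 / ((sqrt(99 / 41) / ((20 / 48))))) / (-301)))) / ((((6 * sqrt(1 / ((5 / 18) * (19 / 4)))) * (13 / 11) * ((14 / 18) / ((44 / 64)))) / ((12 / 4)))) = 22869 * sqrt(85690) / 211409120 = 0.03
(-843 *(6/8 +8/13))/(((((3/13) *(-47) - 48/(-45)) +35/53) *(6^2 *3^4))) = 0.04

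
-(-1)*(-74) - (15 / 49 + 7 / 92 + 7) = -366871 / 4508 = -81.38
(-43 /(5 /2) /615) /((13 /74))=-6364 /39975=-0.16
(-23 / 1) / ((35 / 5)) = -23 / 7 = -3.29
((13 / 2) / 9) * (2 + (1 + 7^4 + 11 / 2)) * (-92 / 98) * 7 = -1440881 / 126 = -11435.56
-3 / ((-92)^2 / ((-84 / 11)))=63 / 23276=0.00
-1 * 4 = -4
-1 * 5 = -5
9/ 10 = 0.90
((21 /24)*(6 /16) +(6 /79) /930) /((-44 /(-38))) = 4886971 /17240960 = 0.28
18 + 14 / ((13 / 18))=486 / 13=37.38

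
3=3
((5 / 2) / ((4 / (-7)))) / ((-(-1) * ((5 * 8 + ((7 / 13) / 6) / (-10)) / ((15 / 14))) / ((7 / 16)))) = -102375 / 1996352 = -0.05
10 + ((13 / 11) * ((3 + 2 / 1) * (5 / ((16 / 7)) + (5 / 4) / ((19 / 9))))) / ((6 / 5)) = 475265 / 20064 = 23.69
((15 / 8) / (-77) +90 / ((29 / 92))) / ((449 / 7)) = 5100045 / 1145848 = 4.45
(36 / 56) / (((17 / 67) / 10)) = 3015 / 119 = 25.34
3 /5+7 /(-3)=-26 /15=-1.73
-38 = -38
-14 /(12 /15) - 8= -51 /2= -25.50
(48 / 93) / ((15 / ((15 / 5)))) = 16 / 155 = 0.10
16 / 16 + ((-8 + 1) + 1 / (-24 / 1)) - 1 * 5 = -265 / 24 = -11.04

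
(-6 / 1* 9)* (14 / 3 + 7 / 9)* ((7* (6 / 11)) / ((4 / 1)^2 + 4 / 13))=-40131 / 583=-68.84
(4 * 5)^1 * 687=13740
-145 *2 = -290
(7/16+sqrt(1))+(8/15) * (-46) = -5543/240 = -23.10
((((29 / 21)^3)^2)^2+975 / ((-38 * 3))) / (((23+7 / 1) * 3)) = 11054317820607165233 / 25156930088942312220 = 0.44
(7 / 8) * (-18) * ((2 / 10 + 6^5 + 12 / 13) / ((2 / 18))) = -286625871 / 260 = -1102407.20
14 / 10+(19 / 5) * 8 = 159 / 5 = 31.80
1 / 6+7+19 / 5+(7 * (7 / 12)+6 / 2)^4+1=262243829 / 103680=2529.36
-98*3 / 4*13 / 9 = -637 / 6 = -106.17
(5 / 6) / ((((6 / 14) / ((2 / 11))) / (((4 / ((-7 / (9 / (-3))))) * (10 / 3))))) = 200 / 99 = 2.02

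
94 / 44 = 47 / 22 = 2.14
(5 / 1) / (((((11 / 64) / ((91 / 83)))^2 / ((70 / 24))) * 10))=148395520 / 2500707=59.34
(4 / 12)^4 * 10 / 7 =10 / 567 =0.02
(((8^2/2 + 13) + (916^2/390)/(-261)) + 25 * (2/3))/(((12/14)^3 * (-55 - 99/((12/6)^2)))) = -932615971/876717270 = -1.06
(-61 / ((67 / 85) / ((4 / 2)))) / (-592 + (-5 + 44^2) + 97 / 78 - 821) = -808860 / 2713567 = -0.30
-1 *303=-303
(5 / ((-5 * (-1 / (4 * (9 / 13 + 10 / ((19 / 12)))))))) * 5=34620 / 247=140.16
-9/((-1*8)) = 9/8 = 1.12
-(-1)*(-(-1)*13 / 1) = 13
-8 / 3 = -2.67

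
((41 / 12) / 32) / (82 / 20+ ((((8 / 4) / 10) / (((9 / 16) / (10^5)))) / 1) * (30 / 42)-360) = 4305 / 1009650112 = 0.00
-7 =-7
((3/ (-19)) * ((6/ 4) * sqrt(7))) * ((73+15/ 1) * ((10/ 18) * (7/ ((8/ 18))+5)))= -4565 * sqrt(7)/ 19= -635.68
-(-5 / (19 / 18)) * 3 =14.21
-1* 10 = -10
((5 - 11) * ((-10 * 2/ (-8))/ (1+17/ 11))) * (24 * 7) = -990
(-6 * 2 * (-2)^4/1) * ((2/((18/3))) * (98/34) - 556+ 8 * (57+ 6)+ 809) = -145528.47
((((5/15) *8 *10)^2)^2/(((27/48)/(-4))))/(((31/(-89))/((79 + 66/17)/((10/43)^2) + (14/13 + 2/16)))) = 79079090408652800/4994379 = 15833618235.35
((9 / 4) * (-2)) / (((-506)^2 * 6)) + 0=-3 / 1024144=-0.00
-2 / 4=-1 / 2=-0.50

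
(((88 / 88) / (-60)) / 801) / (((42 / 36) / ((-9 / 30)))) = 1 / 186900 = 0.00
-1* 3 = -3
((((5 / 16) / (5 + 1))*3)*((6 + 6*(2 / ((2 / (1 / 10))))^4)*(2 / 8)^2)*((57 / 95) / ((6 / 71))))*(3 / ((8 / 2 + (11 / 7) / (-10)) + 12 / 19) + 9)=122591627937 / 30469120000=4.02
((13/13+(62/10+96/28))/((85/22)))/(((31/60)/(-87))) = -275616/595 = -463.22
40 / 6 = 20 / 3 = 6.67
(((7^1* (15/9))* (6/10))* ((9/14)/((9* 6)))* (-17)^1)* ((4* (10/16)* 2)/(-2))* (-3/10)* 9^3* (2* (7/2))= -5421.94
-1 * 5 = -5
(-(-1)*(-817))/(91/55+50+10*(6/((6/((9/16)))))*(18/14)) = -2516360/181371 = -13.87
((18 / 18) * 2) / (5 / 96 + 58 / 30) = 960 / 953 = 1.01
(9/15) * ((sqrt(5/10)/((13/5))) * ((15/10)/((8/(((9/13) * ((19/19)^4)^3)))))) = 81 * sqrt(2)/5408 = 0.02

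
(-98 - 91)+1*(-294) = -483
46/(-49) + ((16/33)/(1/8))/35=-6694/8085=-0.83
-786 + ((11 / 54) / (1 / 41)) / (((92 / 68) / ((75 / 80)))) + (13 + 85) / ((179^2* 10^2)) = -4139800369937 / 5305989600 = -780.21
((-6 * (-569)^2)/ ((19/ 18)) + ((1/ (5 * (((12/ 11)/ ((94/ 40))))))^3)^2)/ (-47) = 104408477546167287738287189/ 2666483712000000000000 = 39155.87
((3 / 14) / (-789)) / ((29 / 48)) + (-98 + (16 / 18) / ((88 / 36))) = -57340050 / 587279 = -97.64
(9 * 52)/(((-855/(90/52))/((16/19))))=-288/361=-0.80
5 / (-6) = -5 / 6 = -0.83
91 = 91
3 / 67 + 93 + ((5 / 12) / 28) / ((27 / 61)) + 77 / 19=1121732825 / 11548656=97.13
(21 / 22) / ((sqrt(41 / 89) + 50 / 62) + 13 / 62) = 3650157 / 2152007-40362* sqrt(3649) / 2152007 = 0.56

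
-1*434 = -434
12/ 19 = 0.63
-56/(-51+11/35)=980/887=1.10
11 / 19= 0.58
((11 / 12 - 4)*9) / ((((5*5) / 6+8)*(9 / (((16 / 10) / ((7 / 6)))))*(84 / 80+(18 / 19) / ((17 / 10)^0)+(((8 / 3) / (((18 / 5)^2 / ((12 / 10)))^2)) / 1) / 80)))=-295192512 / 1696694251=-0.17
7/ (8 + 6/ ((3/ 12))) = 7/ 32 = 0.22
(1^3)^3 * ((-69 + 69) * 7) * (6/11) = 0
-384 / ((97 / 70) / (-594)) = 15966720 / 97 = 164605.36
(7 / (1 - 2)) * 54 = -378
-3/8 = -0.38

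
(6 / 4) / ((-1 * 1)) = -3 / 2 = -1.50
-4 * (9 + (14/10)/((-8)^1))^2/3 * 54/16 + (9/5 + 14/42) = -3343963/9600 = -348.33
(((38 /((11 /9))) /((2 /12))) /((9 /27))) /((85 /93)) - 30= 544458 /935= 582.31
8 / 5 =1.60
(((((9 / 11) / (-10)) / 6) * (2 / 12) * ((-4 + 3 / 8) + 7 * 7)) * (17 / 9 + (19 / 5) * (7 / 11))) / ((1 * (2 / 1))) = -533 / 2400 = -0.22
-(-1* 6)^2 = -36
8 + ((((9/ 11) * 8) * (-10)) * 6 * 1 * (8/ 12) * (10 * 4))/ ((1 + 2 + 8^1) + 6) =-113704/ 187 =-608.04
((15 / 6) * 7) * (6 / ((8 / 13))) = 1365 / 8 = 170.62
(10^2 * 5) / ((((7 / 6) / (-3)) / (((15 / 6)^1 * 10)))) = -32142.86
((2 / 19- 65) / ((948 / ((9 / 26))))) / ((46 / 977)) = -3613923 / 7180784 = -0.50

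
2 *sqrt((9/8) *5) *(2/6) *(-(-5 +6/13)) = 59 *sqrt(10)/26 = 7.18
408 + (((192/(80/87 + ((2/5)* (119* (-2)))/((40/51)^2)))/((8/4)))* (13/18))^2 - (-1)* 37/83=24303299471547796509/59472323247606947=408.65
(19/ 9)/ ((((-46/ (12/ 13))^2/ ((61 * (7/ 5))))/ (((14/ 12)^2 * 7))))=2782759/ 4023045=0.69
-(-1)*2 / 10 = 1 / 5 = 0.20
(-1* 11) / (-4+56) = -11 / 52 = -0.21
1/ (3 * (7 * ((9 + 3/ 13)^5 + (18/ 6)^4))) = 371293/ 523178769393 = 0.00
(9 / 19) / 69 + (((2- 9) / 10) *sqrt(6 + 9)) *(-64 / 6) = 3 / 437 + 112 *sqrt(15) / 15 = 28.93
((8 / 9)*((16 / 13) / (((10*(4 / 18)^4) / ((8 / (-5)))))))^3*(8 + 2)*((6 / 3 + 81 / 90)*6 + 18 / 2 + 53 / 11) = -43594611399917568 / 377609375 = -115448964.69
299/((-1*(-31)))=299/31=9.65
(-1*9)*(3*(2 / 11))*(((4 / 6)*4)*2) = -288 / 11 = -26.18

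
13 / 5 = 2.60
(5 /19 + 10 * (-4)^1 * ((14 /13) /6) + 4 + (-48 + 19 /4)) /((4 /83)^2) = -942670093 /47424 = -19877.49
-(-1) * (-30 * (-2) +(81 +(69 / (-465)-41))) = 15477 / 155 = 99.85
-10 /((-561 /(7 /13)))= 70 /7293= 0.01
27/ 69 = 9/ 23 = 0.39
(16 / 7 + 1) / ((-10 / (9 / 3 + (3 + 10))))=-184 / 35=-5.26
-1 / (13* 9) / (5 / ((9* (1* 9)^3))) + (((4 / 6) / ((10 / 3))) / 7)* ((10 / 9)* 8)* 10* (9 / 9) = -35527 / 4095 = -8.68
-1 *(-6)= 6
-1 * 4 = -4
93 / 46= 2.02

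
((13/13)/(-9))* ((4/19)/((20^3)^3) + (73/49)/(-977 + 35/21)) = 14015999996227/82583424000000000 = 0.00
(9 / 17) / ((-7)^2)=9 / 833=0.01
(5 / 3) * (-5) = -25 / 3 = -8.33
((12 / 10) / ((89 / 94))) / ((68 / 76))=10716 / 7565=1.42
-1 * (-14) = 14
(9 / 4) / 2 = 9 / 8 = 1.12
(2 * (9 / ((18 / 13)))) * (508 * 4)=26416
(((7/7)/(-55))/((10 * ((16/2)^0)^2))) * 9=-0.02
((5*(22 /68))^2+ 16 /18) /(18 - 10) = 36473 /83232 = 0.44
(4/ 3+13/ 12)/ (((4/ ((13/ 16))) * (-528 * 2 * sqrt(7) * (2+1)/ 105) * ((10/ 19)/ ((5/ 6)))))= -35815 * sqrt(7)/ 9732096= -0.01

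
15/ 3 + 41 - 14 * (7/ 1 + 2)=-80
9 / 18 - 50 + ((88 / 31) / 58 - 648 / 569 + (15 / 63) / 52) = -28256546491 / 558591852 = -50.59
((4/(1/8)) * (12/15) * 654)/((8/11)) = 115104/5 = 23020.80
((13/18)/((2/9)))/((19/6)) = 39/38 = 1.03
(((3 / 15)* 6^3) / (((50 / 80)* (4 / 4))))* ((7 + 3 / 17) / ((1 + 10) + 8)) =210816 / 8075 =26.11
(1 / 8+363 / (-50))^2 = 2036329 / 40000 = 50.91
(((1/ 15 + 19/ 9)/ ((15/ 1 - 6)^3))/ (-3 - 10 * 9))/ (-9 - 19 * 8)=0.00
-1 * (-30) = 30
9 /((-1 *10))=-9 /10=-0.90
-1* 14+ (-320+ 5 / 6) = -1999 / 6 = -333.17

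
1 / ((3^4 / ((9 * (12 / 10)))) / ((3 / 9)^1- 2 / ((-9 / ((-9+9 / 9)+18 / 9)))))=-2 / 15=-0.13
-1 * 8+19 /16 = -109 /16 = -6.81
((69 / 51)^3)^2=148035889 / 24137569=6.13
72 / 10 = 36 / 5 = 7.20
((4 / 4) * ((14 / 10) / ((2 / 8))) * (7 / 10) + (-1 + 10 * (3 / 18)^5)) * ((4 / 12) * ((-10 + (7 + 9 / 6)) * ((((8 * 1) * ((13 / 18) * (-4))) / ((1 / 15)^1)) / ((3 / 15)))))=3691337 / 1458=2531.78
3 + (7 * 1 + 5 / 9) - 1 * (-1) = 11.56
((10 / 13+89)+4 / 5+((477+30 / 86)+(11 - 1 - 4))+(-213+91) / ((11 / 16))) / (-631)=-12189271 / 19400095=-0.63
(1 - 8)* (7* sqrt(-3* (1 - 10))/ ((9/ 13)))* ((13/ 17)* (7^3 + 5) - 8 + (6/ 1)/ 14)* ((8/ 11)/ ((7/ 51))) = -290888* sqrt(3) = -503832.80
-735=-735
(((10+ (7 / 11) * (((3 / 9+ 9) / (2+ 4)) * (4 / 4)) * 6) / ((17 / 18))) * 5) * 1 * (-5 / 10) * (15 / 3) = -39450 / 187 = -210.96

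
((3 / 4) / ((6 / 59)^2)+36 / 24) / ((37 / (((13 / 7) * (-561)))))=-8637343 / 4144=-2084.30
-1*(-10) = 10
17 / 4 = 4.25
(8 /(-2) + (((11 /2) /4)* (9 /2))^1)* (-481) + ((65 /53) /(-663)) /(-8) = -45504995 /43248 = -1052.19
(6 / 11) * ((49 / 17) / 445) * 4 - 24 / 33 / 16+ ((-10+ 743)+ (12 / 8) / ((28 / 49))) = 489699423 / 665720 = 735.59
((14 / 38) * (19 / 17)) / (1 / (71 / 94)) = 497 / 1598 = 0.31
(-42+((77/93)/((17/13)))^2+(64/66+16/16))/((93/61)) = -66466698976/2557050903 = -25.99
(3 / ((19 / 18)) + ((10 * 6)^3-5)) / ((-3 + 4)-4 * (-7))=4103959 / 551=7448.20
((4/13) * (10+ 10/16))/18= 85/468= 0.18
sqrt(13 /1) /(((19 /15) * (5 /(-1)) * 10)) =-0.06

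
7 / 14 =1 / 2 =0.50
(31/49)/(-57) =-31/2793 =-0.01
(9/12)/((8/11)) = 33/32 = 1.03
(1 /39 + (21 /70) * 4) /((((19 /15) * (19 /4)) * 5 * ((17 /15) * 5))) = 2868 /398905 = 0.01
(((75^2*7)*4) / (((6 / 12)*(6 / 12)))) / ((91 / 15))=103846.15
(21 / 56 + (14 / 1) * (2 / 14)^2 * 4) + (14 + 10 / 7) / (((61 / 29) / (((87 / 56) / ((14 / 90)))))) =12515845 / 167384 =74.77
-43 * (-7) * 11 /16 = 3311 /16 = 206.94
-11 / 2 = -5.50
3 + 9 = 12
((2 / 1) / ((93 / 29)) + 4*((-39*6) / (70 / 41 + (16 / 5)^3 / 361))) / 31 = -80428366606 / 4795417869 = -16.77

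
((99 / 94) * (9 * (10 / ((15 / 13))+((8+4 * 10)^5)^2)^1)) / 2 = 28924115169356812053 / 94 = 307703352865498000.56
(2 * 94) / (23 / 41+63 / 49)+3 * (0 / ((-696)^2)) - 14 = 23268 / 265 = 87.80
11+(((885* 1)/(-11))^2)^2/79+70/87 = 53370589722628/100627593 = 530377.29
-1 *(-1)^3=1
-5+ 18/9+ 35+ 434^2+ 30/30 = 188389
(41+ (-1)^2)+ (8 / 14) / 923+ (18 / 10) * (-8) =891638 / 32305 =27.60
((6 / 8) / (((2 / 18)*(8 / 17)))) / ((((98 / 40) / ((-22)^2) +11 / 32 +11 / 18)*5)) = 499851 / 167257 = 2.99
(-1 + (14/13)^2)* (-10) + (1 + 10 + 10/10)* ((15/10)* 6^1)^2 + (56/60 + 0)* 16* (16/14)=2503234/2535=987.47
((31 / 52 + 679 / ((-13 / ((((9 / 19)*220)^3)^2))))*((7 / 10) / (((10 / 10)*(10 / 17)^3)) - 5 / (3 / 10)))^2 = 4217394641363610623529183595291981038731060094952397396809 / 5386323187039409409600000000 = 782982100203627042632707600000.00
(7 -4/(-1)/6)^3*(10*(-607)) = -73853690/27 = -2735321.85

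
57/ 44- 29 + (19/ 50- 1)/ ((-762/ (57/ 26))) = -100621971/ 3632200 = -27.70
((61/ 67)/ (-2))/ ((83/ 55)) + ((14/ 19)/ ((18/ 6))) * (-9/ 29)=-2315729/ 6128222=-0.38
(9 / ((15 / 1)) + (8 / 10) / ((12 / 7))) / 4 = 4 / 15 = 0.27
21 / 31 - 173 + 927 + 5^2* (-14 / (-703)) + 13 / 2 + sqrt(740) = 2* sqrt(185) + 33198379 / 43586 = 788.88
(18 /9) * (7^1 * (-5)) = -70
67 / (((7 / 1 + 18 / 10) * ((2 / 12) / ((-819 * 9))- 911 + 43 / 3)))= -7407855 / 872431582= -0.01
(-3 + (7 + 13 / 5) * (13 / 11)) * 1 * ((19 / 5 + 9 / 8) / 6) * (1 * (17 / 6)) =170799 / 8800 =19.41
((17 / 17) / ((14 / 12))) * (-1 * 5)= -30 / 7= -4.29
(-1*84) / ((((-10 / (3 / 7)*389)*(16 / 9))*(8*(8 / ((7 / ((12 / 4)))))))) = 189 / 995840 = 0.00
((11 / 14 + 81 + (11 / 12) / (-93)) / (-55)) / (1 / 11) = -638833 / 39060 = -16.36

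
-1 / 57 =-0.02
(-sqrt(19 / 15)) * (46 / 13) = -46 * sqrt(285) / 195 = -3.98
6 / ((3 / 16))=32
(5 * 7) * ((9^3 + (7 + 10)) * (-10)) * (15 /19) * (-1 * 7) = 1442921.05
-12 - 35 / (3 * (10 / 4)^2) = -208 / 15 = -13.87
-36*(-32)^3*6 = 7077888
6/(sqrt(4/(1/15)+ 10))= 3 * sqrt(70)/35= 0.72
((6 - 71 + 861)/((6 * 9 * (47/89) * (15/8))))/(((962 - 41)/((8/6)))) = 1133504/52593705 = 0.02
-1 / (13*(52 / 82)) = -41 / 338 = -0.12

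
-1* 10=-10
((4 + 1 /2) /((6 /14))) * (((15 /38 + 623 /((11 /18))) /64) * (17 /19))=152188029 /1016576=149.71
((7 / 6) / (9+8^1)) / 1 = 7 / 102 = 0.07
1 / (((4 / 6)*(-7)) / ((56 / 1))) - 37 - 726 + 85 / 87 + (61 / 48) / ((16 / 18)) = -772.59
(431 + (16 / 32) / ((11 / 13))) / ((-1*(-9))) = 1055 / 22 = 47.95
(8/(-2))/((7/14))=-8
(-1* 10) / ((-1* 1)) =10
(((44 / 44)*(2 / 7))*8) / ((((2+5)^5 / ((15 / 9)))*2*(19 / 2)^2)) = 160 / 127413867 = 0.00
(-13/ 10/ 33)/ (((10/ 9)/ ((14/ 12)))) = -91/ 2200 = -0.04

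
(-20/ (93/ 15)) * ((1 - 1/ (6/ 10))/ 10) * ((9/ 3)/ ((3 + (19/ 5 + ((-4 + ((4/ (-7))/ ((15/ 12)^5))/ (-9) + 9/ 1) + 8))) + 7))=1968750/ 81845363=0.02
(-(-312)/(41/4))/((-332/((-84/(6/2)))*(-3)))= -2912/3403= -0.86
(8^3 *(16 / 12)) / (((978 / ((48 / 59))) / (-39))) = -212992 / 9617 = -22.15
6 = 6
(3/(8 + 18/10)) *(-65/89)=-975/4361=-0.22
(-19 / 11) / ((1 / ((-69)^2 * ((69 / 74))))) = -6241671 / 814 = -7667.90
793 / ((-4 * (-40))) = 793 / 160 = 4.96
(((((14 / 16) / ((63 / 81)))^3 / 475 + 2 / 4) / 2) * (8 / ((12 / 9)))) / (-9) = -122329 / 729600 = -0.17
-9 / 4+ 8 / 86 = -371 / 172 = -2.16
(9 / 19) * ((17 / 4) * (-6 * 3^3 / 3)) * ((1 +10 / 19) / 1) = -165.93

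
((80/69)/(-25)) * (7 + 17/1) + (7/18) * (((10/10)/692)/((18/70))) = -14321137/12891960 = -1.11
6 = 6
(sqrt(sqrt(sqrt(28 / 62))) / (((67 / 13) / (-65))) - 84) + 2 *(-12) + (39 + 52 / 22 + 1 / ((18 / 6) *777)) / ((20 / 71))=-845 *14^(1 / 8) *31^(7 / 8) / 2077 + 4979794 / 128205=27.42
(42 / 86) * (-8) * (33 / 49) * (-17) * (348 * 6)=28112832 / 301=93398.11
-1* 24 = -24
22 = 22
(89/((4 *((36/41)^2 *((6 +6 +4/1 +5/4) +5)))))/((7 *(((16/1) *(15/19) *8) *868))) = 31939/15119032320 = 0.00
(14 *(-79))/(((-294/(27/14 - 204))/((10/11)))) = -372485/539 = -691.07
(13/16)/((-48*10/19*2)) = -247/15360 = -0.02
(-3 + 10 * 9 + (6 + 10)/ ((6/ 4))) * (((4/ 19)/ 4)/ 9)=293/ 513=0.57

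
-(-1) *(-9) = -9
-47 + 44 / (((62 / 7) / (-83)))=-14239 / 31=-459.32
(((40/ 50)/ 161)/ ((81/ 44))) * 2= 352/ 65205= 0.01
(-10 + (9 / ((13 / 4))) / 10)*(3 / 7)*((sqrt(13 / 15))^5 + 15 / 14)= -2844 / 637 - 8216*sqrt(195) / 39375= -7.38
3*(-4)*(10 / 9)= -13.33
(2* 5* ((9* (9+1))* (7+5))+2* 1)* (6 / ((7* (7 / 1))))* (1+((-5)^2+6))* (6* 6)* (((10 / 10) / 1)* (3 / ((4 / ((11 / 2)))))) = 307986624 / 49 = 6285441.31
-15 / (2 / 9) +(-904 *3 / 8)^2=229707 / 2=114853.50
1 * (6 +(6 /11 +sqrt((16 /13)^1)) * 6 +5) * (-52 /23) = -8164 /253 - 96 * sqrt(13) /23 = -47.32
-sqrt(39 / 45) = -sqrt(195) / 15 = -0.93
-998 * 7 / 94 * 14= -48902 / 47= -1040.47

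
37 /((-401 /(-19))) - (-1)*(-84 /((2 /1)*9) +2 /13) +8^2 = 957737 /15639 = 61.24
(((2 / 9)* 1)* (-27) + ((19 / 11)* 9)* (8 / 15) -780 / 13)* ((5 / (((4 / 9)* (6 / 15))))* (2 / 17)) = -71415 / 374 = -190.95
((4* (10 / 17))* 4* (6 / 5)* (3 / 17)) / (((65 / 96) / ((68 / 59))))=221184 / 65195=3.39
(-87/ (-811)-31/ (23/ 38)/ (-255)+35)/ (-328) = -83971819/ 780068460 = -0.11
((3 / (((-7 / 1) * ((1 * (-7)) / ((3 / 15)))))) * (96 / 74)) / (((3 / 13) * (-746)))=-312 / 3381245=-0.00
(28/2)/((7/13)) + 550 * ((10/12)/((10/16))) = 2278/3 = 759.33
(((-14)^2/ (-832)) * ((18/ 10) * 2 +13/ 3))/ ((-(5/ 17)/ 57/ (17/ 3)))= 32018021/ 15600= 2052.44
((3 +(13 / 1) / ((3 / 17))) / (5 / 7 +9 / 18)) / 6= 1610 / 153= 10.52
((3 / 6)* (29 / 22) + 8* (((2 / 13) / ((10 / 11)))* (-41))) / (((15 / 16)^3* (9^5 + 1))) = -26771968 / 23749171875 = -0.00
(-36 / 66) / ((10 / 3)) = -0.16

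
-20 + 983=963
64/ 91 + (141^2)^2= 35968128715/ 91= 395254161.70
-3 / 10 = -0.30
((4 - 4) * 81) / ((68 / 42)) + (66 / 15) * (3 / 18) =11 / 15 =0.73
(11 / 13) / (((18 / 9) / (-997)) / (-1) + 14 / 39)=2991 / 1276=2.34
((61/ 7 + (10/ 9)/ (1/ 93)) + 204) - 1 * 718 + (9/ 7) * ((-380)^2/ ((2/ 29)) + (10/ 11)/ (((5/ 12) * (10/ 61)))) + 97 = 3108960544/ 1155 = 2691740.73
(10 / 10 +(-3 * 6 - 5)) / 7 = -22 / 7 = -3.14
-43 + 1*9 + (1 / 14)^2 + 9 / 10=-32433 / 980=-33.09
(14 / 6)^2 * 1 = 5.44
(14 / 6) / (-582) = -7 / 1746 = -0.00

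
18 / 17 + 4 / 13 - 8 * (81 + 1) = -144674 / 221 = -654.63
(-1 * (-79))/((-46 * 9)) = -79/414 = -0.19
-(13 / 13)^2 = -1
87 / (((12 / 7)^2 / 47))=66787 / 48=1391.40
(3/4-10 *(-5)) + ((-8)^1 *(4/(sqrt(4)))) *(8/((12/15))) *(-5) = 3403/4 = 850.75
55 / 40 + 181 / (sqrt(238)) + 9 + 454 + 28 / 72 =181*sqrt(238) / 238 + 33463 / 72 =476.50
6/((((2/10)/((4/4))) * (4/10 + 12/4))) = 150/17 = 8.82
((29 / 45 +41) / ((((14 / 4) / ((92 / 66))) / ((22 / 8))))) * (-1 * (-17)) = 732734 / 945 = 775.38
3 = 3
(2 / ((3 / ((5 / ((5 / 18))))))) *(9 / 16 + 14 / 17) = 1131 / 68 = 16.63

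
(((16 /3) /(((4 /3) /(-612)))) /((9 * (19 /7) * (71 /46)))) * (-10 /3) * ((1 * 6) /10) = 175168 /1349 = 129.85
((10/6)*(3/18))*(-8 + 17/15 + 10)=47/54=0.87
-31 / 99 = -0.31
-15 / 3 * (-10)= 50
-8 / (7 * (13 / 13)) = -8 / 7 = -1.14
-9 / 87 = -3 / 29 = -0.10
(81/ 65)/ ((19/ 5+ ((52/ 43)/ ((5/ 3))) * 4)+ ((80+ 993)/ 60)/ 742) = 31012632/ 167398439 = 0.19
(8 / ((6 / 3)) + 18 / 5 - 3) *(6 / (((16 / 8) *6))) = 23 / 10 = 2.30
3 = 3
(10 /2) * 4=20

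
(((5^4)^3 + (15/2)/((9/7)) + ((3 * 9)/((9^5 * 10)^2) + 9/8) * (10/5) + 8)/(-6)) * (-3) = 3152836218442616327/25828032600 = 122070320.54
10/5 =2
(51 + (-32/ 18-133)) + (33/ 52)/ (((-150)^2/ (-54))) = -49010891/ 585000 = -83.78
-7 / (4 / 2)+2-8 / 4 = -7 / 2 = -3.50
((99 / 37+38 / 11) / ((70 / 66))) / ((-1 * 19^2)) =-1497 / 93499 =-0.02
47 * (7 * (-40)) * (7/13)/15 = -18424/39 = -472.41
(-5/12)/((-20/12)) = 0.25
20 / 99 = 0.20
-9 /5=-1.80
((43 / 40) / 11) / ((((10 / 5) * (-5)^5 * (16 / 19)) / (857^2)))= -600044833 / 44000000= -13.64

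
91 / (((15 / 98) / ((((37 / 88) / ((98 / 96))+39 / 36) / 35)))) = 125723 / 4950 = 25.40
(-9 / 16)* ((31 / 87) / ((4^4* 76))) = -93 / 9027584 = -0.00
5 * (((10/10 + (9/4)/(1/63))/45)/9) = 571/324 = 1.76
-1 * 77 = -77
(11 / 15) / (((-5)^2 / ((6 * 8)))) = 176 / 125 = 1.41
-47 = -47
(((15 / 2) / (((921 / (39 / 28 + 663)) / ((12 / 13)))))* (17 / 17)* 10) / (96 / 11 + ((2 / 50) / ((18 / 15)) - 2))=35417250 / 4794419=7.39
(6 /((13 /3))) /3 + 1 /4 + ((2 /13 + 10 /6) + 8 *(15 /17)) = 9.59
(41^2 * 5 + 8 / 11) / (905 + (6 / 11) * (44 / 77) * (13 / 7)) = 4530687 / 488107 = 9.28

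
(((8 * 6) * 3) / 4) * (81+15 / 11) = 32616 / 11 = 2965.09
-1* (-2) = 2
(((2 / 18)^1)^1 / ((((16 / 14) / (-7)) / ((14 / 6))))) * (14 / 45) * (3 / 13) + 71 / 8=369013 / 42120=8.76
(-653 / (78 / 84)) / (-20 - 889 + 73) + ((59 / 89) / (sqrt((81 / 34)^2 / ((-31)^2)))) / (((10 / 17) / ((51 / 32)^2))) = 424421782513 / 11142743040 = 38.09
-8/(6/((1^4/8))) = -1/6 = -0.17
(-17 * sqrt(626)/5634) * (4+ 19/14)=-425 * sqrt(626)/26292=-0.40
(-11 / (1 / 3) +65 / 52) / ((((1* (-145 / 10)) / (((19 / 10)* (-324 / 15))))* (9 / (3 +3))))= -59.91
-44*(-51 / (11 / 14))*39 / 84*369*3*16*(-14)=-328805568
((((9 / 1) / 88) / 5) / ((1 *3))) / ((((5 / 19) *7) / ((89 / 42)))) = 0.01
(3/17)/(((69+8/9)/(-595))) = -945/629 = -1.50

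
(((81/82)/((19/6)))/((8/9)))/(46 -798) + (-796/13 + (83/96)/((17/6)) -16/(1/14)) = -295100384615/1035708544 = -284.93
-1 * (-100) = 100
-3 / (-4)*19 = 57 / 4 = 14.25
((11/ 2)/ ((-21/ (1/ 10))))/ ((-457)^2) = -11/ 87716580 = -0.00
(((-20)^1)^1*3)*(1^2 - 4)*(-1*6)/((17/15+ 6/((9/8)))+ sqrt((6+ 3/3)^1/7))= -2025/14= -144.64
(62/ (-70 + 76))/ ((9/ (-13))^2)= 5239/ 243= 21.56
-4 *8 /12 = -8 /3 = -2.67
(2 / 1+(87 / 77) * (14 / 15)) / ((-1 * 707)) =-24 / 5555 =-0.00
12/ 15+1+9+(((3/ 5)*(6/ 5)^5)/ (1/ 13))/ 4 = 244566/ 15625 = 15.65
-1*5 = -5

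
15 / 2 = 7.50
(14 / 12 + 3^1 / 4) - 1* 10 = -8.08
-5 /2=-2.50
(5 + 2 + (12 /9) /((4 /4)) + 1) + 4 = 40 /3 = 13.33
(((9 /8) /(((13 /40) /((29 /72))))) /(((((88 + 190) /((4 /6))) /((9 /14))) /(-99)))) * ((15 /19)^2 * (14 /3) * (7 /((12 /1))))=-0.36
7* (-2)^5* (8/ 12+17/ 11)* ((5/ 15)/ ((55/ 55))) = -16352/ 99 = -165.17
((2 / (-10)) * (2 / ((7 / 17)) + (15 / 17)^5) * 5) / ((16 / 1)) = -53590763 / 159023984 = -0.34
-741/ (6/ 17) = -4199/ 2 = -2099.50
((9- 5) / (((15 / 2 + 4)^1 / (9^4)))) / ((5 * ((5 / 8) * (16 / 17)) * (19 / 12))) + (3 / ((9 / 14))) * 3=5506726 / 10925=504.05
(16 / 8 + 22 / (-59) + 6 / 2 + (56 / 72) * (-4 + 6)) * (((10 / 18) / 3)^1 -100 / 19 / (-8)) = 5.21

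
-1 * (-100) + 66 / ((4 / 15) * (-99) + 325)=149630 / 1493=100.22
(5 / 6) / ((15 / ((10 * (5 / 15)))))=5 / 27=0.19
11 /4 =2.75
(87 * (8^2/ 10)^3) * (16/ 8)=5701632/ 125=45613.06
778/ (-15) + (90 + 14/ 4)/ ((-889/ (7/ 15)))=-65933/ 1270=-51.92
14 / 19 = 0.74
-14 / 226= -7 / 113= -0.06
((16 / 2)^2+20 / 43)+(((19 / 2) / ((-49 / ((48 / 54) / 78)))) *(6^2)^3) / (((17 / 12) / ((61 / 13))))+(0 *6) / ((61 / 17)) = -1676606220 / 6053411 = -276.97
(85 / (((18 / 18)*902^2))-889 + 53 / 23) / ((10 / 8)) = -16592638021 / 23391115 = -709.36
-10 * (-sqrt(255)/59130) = sqrt(255)/5913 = 0.00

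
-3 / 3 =-1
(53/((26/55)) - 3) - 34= 1953/26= 75.12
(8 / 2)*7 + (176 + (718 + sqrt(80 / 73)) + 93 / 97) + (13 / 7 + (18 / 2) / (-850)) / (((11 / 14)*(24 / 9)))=4*sqrt(365) / 73 + 3351507017 / 3627800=924.89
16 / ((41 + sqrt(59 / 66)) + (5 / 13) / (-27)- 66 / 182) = 86322940704 / 219050461165- 32196528 * sqrt(3894) / 219050461165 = 0.38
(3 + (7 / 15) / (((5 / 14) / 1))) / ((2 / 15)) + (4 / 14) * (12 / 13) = 29633 / 910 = 32.56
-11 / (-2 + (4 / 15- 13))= 165 / 221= 0.75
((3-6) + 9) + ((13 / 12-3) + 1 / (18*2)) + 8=109 / 9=12.11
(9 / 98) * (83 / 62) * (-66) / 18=-0.45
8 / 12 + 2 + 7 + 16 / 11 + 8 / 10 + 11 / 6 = 1513 / 110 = 13.75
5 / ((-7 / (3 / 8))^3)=-0.00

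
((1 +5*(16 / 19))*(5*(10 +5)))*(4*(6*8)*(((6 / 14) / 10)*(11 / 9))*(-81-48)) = -67430880 / 133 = -506999.10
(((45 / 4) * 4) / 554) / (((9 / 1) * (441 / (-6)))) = -5 / 40719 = -0.00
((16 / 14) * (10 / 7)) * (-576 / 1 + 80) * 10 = -396800 / 49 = -8097.96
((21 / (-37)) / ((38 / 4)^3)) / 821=-168 / 208355843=-0.00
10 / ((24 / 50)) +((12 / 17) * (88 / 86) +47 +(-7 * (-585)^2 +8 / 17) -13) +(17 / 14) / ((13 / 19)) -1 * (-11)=-478054403602 / 199563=-2395506.20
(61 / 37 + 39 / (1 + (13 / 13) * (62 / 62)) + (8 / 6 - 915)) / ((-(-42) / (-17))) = 3368363 / 9324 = 361.26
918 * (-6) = -5508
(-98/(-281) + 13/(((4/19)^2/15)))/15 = 19782563/67440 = 293.34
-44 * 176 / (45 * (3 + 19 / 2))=-15488 / 1125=-13.77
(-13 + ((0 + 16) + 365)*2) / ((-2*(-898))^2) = 749 / 3225616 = 0.00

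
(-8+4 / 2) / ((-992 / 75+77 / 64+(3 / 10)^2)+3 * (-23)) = 28800 / 388481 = 0.07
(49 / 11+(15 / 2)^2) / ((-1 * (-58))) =1.05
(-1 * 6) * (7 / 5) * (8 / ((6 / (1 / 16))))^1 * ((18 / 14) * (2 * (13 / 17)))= -117 / 85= -1.38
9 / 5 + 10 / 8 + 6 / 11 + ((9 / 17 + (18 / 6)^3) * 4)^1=425287 / 3740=113.71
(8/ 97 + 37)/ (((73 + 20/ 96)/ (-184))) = -15884352/ 170429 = -93.20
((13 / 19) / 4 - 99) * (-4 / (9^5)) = 7511 / 1121931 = 0.01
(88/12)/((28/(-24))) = -44/7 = -6.29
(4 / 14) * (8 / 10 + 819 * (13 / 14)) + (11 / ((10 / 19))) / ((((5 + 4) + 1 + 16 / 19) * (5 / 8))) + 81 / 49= 28042598 / 126175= 222.25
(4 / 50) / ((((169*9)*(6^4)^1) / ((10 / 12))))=0.00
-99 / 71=-1.39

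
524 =524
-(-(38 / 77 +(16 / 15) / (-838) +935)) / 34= 452726789 / 16454130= 27.51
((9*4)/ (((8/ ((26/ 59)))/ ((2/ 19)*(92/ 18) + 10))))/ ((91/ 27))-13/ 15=627799/ 117705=5.33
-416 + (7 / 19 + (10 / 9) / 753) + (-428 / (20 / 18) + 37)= -491765278 / 643815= -763.83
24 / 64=3 / 8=0.38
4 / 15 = 0.27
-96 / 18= -16 / 3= -5.33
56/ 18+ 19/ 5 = 311/ 45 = 6.91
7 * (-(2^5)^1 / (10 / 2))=-224 / 5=-44.80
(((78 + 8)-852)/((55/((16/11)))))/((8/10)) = -3064/121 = -25.32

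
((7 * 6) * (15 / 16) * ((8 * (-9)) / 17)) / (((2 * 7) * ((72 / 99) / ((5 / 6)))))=-7425 / 544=-13.65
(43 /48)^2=1849 /2304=0.80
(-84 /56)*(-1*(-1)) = -3 /2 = -1.50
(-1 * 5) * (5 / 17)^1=-1.47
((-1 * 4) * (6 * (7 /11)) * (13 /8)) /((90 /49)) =-4459 /330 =-13.51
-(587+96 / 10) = -2983 / 5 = -596.60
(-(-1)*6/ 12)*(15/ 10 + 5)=13/ 4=3.25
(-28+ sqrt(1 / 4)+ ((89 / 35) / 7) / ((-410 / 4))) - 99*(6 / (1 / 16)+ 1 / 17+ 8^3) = -102843779777 / 1707650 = -60225.33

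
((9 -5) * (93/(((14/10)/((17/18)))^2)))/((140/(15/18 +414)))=501.63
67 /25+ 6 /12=159 /50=3.18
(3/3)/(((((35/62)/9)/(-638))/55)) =-559434.86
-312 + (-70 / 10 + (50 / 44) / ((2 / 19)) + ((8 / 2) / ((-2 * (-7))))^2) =-664313 / 2156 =-308.12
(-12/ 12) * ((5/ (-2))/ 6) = 5/ 12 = 0.42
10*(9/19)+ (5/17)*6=2100/323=6.50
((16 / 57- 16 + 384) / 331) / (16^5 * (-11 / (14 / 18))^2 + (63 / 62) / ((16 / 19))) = 1020379136 / 192346738465798215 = 0.00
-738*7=-5166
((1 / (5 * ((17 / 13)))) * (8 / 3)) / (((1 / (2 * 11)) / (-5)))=-2288 / 51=-44.86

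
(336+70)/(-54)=-203/27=-7.52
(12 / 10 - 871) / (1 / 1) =-4349 / 5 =-869.80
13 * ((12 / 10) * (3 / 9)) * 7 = 182 / 5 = 36.40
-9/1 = -9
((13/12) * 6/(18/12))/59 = 13/177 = 0.07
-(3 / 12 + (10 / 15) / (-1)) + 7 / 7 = 17 / 12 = 1.42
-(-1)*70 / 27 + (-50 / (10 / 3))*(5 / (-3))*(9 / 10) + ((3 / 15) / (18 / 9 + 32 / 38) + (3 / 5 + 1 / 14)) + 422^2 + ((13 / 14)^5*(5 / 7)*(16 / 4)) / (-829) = 18760932467592269 / 105333502680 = 178109.83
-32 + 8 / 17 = -536 / 17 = -31.53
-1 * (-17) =17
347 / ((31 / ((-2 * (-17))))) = 11798 / 31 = 380.58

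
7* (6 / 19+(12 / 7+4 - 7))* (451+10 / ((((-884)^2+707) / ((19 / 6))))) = -45505465262 / 14861097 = -3062.05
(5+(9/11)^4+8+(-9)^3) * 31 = -22182.11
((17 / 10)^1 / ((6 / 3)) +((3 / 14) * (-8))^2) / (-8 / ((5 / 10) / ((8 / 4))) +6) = -3713 / 25480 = -0.15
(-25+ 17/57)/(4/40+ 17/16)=-112640/5301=-21.25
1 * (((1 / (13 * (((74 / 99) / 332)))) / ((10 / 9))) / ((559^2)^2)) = 73953 / 234834722743205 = 0.00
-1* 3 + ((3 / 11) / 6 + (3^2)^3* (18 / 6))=48049 / 22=2184.05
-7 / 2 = -3.50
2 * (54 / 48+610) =4889 / 4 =1222.25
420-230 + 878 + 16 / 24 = 1068.67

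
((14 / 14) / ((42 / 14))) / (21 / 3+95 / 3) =1 / 116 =0.01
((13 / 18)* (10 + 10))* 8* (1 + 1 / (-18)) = 109.14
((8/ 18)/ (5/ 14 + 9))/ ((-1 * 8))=-7/ 1179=-0.01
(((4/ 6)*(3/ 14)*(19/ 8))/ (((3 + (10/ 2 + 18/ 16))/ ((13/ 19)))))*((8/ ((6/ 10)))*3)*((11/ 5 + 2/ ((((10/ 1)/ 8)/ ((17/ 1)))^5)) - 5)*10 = 604834544288/ 63875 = 9469033.96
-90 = -90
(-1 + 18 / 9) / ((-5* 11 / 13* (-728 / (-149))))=-149 / 3080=-0.05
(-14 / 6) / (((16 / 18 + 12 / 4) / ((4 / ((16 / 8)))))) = -6 / 5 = -1.20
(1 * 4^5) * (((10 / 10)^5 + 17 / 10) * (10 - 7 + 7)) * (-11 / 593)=-304128 / 593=-512.86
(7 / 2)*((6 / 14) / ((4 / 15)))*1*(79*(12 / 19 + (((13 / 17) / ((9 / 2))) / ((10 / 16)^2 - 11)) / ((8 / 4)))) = 121545055 / 438634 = 277.10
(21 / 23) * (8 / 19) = 168 / 437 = 0.38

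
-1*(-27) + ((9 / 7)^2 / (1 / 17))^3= 22219.88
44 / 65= 0.68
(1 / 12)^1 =0.08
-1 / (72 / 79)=-79 / 72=-1.10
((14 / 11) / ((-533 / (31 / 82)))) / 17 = -217 / 4086511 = -0.00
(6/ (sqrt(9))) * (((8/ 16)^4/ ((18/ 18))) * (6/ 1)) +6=27/ 4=6.75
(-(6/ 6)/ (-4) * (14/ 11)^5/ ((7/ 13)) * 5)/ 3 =1248520/ 483153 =2.58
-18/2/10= -9/10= -0.90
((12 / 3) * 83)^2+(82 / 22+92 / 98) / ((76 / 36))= 1128826619 / 10241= 110226.21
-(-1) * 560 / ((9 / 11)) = 6160 / 9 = 684.44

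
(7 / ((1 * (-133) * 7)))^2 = 1 / 17689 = 0.00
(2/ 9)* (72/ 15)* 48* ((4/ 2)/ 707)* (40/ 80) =256/ 3535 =0.07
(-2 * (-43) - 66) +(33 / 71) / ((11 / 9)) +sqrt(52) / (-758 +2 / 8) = 1447 / 71 - 8 * sqrt(13) / 3031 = 20.37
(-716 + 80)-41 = -677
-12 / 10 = -6 / 5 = -1.20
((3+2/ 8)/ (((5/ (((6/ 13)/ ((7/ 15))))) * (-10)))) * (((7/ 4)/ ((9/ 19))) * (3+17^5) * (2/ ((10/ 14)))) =-9442069/ 10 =-944206.90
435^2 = 189225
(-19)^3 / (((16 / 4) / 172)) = -294937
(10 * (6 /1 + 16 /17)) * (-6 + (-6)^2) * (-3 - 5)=-283200 /17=-16658.82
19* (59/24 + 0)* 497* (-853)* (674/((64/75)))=-4003878978925/256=-15640152261.43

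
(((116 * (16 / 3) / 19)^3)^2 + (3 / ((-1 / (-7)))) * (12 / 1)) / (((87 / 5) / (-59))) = -12058407023597367766180 / 2983790910663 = -4041304295.32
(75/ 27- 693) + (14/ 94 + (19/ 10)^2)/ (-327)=-3182460601/ 4610700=-690.23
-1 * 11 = -11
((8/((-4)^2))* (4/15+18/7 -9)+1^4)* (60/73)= -874/511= -1.71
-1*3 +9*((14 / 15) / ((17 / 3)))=-129 / 85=-1.52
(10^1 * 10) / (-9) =-100 / 9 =-11.11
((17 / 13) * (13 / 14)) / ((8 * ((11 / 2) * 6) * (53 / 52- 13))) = -221 / 575652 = -0.00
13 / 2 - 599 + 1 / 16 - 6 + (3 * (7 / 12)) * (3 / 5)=-597.39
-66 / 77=-6 / 7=-0.86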